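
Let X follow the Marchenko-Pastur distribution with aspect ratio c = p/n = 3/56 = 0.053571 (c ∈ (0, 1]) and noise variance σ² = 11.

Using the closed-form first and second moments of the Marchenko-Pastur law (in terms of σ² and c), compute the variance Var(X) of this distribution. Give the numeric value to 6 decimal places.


Recall the MP moments m_1 = E[X] = σ² and m_2 = E[X²] = σ⁴ (1 + c).
m_1 = E[X] = σ² = 11, so m_1² = 121.
m_2 = E[X²] = σ⁴ (1 + c) = 121 · (1 + 0.053571) = 121 · 1.053571 = 127.482143.
(Note m_2 − m_1² simplifies to c · σ⁴ = 0.053571 · 121.)

Var(X) = m_2 − m_1² = 127.482143 − 121 = 6.482143.


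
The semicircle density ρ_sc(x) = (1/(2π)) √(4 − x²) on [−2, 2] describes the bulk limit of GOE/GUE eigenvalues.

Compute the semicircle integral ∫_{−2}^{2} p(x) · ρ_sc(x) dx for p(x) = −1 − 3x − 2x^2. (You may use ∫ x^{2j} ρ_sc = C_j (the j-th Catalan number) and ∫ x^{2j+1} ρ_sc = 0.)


Write p(x) = Σ a_i x^i, split into monomials and integrate each against ρ_sc separately.
Using ∫ x^{2j} ρ_sc = C_j = (1/(j+1)) C(2j, j) (Catalan numbers) and ∫ x^{2j+1} ρ_sc = 0 (odd monomials vanish by symmetry):
  i = 0 (even): a_0 · C_{0} = -1 · 1 = -1
  i = 1 (odd): ∫ x^1 ρ_sc = 0 (vanishes)
  i = 2 (even): a_2 · C_{1} = -2 · 1 = -2

Summing the contributions: ∫_{−2}^{2} p(x) ρ_sc(x) dx = (-1) + (-2) = -3.


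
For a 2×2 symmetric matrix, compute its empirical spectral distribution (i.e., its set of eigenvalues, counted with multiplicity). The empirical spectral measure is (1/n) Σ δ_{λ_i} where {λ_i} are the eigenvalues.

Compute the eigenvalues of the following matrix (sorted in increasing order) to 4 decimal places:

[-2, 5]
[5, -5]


Since M is real symmetric, both eigenvalues are real; they are the roots of det(λI − M) = λ² − (tr M) λ + det M.
tr M = -2 + (-5) = -7.
det M = (-2)·(-5) − 5² = 10 − 25 = -15.
Characteristic polynomial: λ² + 7λ − 15 = 0.
Discriminant Δ = (tr M)² − 4·det M = 49 − (-60) = 109; √Δ = 10.440307.
λ = (tr M ± √Δ)/2 = (-7 ± 10.440307)/2, giving (tr M − √Δ)/2 = -8.7202 and (tr M + √Δ)/2 = 1.7202.

Eigenvalues sorted in increasing order: [-8.7202, 1.7202].


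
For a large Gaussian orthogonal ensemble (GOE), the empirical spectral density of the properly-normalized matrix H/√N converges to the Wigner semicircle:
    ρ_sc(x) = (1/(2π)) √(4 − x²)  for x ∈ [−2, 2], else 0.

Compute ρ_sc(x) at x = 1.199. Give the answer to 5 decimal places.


ρ_sc(x) = (1/(2π)) √(4 − x²). With x = 1.199:
  4 − x² = 4 − (1.199)² = 4 − 1.437601 = 2.562399.
  √(4 − x²) = 1.600750.
  1/(2π) = 0.159155.
  ρ_sc(1.199) = 0.159155 · 1.600750 = 0.254767.

Rounded to 5 decimal places: ρ_sc(1.199) ≈ 0.25477.


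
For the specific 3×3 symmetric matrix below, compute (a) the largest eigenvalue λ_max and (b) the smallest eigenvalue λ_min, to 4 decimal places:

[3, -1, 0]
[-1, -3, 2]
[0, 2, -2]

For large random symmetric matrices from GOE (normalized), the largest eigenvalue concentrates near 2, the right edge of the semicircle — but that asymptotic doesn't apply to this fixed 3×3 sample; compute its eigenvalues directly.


Since M is real symmetric, all three eigenvalues are real; they are the roots of det(λI − M) = λ³ − (tr M) λ² + s λ − det M, where s is the sum of the principal 2×2 minors.
tr M = 3 + (-3) + (-2) = -2.
s = (3·(-3) − (-1)²) + (3·(-2) − 0²) + ((-3)·(-2) − 2²) = -10 + (-6) + 2 = -14.
det M (expand along row 1) = 3·2 − (-1)·2 + 0·(-2) = 8.
Characteristic polynomial: λ³ + 2λ² − 14λ − 8 = 0.
Substitute λ = y + (tr M)/3 = y − 0.666667 to remove the quadratic term: y³ + p·y + q = 0 with p = s − (tr M)²/3 = -15.333333 and q = −2(tr M)³/27 + (tr M)·s/3 − det M = 1.925926.
Three real roots ⇒ use the trigonometric (Viète) form: r = 2√(−p/3) = 4.521553, φ = arccos(3q/(p·r)) = arccos(-0.083337) = 1.654230 rad.
y_k = r·cos(φ/3 − 2πk/3) for k = 0, 1, 2 gives y = 3.851399, 0.125733, -3.977133.
λ_k = y_k − 0.666667 gives λ = 3.1847, -0.5409, -4.6438 (check: the sum is -2.0000 = tr M).

Hence λ_max = 3.1847 and λ_min = -4.6438.


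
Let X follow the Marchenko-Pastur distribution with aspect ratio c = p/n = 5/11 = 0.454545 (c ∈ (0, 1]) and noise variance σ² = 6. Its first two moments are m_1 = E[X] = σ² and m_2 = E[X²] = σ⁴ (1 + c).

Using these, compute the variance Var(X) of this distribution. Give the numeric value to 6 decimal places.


m_1 = E[X] = σ² = 6, so m_1² = 36.
m_2 = E[X²] = σ⁴ (1 + c) = 36 · (1 + 0.454545) = 36 · 1.454545 = 52.363636.
(Note m_2 − m_1² simplifies to c · σ⁴ = 0.454545 · 36.)

Var(X) = m_2 − m_1² = 52.363636 − 36 = 16.363636.


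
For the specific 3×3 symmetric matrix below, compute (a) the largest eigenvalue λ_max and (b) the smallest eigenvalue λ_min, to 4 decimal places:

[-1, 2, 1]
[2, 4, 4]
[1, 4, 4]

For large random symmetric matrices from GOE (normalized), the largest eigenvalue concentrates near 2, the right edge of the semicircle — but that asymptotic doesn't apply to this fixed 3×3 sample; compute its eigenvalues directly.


Since M is real symmetric, all three eigenvalues are real; they are the roots of det(λI − M) = λ³ − (tr M) λ² + s λ − det M, where s is the sum of the principal 2×2 minors.
tr M = -1 + 4 + 4 = 7.
s = ((-1)·4 − 2²) + ((-1)·4 − 1²) + (4·4 − 4²) = -8 + (-5) + 0 = -13.
det M (expand along row 1) = (-1)·0 − 2·4 + 1·4 = -4.
Characteristic polynomial: λ³ − 7λ² − 13λ + 4 = 0.
Substitute λ = y + (tr M)/3 = y + 2.333333 to remove the quadratic term: y³ + p·y + q = 0 with p = s − (tr M)²/3 = -29.333333 and q = −2(tr M)³/27 + (tr M)·s/3 − det M = -51.740741.
Three real roots ⇒ use the trigonometric (Viète) form: r = 2√(−p/3) = 6.253888, φ = arccos(3q/(p·r)) = arccos(0.846140) = 0.562095 rad.
y_k = r·cos(φ/3 − 2πk/3) for k = 0, 1, 2 gives y = 6.144435, -2.063371, -4.081064.
λ_k = y_k + 2.333333 gives λ = 8.4778, 0.2700, -1.7477 (check: the sum is 7.0000 = tr M).

Hence λ_max = 8.4778 and λ_min = -1.7477.


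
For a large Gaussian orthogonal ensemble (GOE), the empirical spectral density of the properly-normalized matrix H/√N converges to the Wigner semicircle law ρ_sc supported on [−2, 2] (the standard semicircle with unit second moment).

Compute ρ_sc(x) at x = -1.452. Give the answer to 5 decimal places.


ρ_sc(x) = (1/(2π)) √(4 − x²). With x = -1.452:
  4 − x² = 4 − (-1.452)² = 4 − 2.108304 = 1.891696.
  √(4 − x²) = 1.375389.
  1/(2π) = 0.159155.
  ρ_sc(-1.452) = 0.159155 · 1.375389 = 0.218900.

Rounded to 5 decimal places: ρ_sc(-1.452) ≈ 0.21890.


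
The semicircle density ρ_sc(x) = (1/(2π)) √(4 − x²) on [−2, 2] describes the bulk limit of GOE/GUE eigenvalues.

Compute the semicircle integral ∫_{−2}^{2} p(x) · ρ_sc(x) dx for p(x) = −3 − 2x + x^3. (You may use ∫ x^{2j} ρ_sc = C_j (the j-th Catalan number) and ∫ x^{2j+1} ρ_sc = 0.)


Write p(x) = Σ a_i x^i, split into monomials and integrate each against ρ_sc separately.
Using ∫ x^{2j} ρ_sc = C_j = (1/(j+1)) C(2j, j) (Catalan numbers) and ∫ x^{2j+1} ρ_sc = 0 (odd monomials vanish by symmetry):
  i = 0 (even): a_0 · C_{0} = -3 · 1 = -3
  i = 1 (odd): ∫ x^1 ρ_sc = 0 (vanishes)
  i = 3 (odd): ∫ x^3 ρ_sc = 0 (vanishes)

Summing the contributions: ∫_{−2}^{2} p(x) ρ_sc(x) dx = -3.


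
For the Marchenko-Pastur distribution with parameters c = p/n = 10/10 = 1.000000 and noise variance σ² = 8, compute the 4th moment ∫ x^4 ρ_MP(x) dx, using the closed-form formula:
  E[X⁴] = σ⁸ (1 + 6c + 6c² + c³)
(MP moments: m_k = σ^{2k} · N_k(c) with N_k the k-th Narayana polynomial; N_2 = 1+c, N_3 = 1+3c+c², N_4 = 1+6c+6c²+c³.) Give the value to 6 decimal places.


E[X⁴] = σ⁸ (1 + 6c + 6c² + c³) (fourth MP moment). With σ² = 8 (so σ⁸ = 4096) and c = 10/10 = 1.000000: E[X⁴] = 4096 · (1 + 6·1.000000 + 6·(1.000000)² + (1.000000)³) = 4096 · 14.000000.

So E[X^4] = 57344.000000.


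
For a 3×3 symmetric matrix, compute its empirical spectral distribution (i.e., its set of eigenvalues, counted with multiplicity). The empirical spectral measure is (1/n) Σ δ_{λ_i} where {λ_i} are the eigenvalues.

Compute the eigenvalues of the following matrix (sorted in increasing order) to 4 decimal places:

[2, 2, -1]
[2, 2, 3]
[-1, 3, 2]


Since M is real symmetric, all three eigenvalues are real; they are the roots of det(λI − M) = λ³ − (tr M) λ² + s λ − det M, where s is the sum of the principal 2×2 minors.
tr M = 2 + 2 + 2 = 6.
s = (2·2 − 2²) + (2·2 − (-1)²) + (2·2 − 3²) = 0 + 3 + (-5) = -2.
det M (expand along row 1) = 2·(-5) − 2·7 + (-1)·8 = -32.
Characteristic polynomial: λ³ − 6λ² − 2λ + 32 = 0.
Substitute λ = y + (tr M)/3 = y + 2.000000 to remove the quadratic term: y³ + p·y + q = 0 with p = s − (tr M)²/3 = -14.000000 and q = −2(tr M)³/27 + (tr M)·s/3 − det M = 12.000000.
Three real roots ⇒ use the trigonometric (Viète) form: r = 2√(−p/3) = 4.320494, φ = arccos(3q/(p·r)) = arccos(-0.595170) = 2.208274 rad.
y_k = r·cos(φ/3 − 2πk/3) for k = 0, 1, 2 gives y = 3.201912, 0.911179, -4.113091.
λ_k = y_k + 2.000000 gives λ = 5.2019, 2.9112, -2.1131 (check: the sum is 6.0000 = tr M).

Eigenvalues sorted in increasing order: [-2.1131, 2.9112, 5.2019].


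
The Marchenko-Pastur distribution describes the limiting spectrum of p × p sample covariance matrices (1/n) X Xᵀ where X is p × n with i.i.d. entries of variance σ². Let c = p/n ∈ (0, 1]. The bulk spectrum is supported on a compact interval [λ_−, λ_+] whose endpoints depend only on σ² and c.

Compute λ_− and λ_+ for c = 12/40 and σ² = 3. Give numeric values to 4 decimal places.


c = 12/40 = 0.300000; √c = 0.547723.
λ_− = σ² (1 − √c)² = 3 · (1 − 0.547723)² = 3 · (0.452277)² = 0.613665.
λ_+ = σ² (1 + √c)² = 3 · (1 + 0.547723)² = 3 · (1.547723)² = 7.186335.

Rounded to 4 decimal places: λ_− ≈ 0.6137, λ_+ ≈ 7.1863.


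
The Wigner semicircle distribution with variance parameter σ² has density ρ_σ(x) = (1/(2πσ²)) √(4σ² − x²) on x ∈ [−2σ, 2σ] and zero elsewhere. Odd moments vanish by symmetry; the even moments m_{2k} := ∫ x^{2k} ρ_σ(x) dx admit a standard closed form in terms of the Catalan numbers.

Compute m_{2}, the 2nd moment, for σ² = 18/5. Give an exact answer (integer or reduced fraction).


By the scaled semicircle moment identity, m_{2k} = σ^{2k} · C_k with k = 1.
C_1 = (1/(k+1)) · C(2k, k) = (1/2) · C(2, 1) = (1/2) · 2 = 1.
σ^{2k} = (σ²)^k = (18/5)^1 = 18/5.

Therefore m_{2} = σ^{2} · C_1 = (18/5) · 1 = 18/5.


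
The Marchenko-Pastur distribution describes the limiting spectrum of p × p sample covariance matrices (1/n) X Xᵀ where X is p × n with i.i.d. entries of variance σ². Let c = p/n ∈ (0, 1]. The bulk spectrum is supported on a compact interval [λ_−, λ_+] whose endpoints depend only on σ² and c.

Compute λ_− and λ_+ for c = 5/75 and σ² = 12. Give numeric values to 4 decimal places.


c = 5/75 = 0.066667; √c = 0.258199.
λ_− = σ² (1 − √c)² = 12 · (1 − 0.258199)² = 12 · (0.741801)² = 6.603227.
λ_+ = σ² (1 + √c)² = 12 · (1 + 0.258199)² = 12 · (1.258199)² = 18.996773.

Rounded to 4 decimal places: λ_− ≈ 6.6032, λ_+ ≈ 18.9968.


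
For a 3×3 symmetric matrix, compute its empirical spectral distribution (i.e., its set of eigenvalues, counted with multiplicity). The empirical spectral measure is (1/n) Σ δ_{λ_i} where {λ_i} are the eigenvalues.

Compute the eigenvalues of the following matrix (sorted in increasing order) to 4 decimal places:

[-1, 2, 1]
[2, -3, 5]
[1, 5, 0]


Since M is real symmetric, all three eigenvalues are real; they are the roots of det(λI − M) = λ³ − (tr M) λ² + s λ − det M, where s is the sum of the principal 2×2 minors.
tr M = -1 + (-3) + 0 = -4.
s = ((-1)·(-3) − 2²) + ((-1)·0 − 1²) + ((-3)·0 − 5²) = -1 + (-1) + (-25) = -27.
det M (expand along row 1) = (-1)·(-25) − 2·(-5) + 1·13 = 48.
Characteristic polynomial: λ³ + 4λ² − 27λ − 48 = 0.
Substitute λ = y + (tr M)/3 = y − 1.333333 to remove the quadratic term: y³ + p·y + q = 0 with p = s − (tr M)²/3 = -32.333333 and q = −2(tr M)³/27 + (tr M)·s/3 − det M = -7.259259.
Three real roots ⇒ use the trigonometric (Viète) form: r = 2√(−p/3) = 6.565905, φ = arccos(3q/(p·r)) = arccos(0.102581) = 1.468034 rad.
y_k = r·cos(φ/3 − 2πk/3) for k = 0, 1, 2 gives y = 5.795337, -0.224865, -5.570473.
λ_k = y_k − 1.333333 gives λ = 4.4620, -1.5582, -6.9038 (check: the sum is -4.0000 = tr M).

Eigenvalues sorted in increasing order: [-6.9038, -1.5582, 4.4620].


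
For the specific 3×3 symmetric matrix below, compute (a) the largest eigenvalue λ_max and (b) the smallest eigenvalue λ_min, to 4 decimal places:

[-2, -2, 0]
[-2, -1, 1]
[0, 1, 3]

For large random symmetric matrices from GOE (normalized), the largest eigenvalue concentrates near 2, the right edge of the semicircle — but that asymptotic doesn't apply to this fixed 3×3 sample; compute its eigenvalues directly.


Since M is real symmetric, all three eigenvalues are real; they are the roots of det(λI − M) = λ³ − (tr M) λ² + s λ − det M, where s is the sum of the principal 2×2 minors.
tr M = -2 + (-1) + 3 = 0.
s = ((-2)·(-1) − (-2)²) + ((-2)·3 − 0²) + ((-1)·3 − 1²) = -2 + (-6) + (-4) = -12.
det M (expand along row 1) = (-2)·(-4) − (-2)·(-6) + 0·(-2) = -4.
Characteristic polynomial: λ³ − 12λ + 4 = 0.
Substitute λ = y + (tr M)/3 = y + 0.000000 to remove the quadratic term: y³ + p·y + q = 0 with p = s − (tr M)²/3 = -12.000000 and q = −2(tr M)³/27 + (tr M)·s/3 − det M = 4.000000.
Three real roots ⇒ use the trigonometric (Viète) form: r = 2√(−p/3) = 4.000000, φ = arccos(3q/(p·r)) = arccos(-0.250000) = 1.823477 rad.
y_k = r·cos(φ/3 − 2πk/3) for k = 0, 1, 2 gives y = 3.283567, 0.336509, -3.620076.
λ_k = y_k + 0.000000 gives λ = 3.2836, 0.3365, -3.6201 (check: the sum is 0.0000 = tr M).

Hence λ_max = 3.2836 and λ_min = -3.6201.


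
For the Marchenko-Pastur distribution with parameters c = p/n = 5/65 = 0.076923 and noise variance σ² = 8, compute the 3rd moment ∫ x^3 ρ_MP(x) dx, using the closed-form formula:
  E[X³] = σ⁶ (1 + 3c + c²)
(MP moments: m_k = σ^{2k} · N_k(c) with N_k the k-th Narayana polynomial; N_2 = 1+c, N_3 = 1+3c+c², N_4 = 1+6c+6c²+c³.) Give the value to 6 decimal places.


E[X³] = σ⁶ (1 + 3c + c²) (third MP moment). With σ² = 8 (so σ⁶ = 512) and c = 5/65 = 0.076923: E[X³] = 512 · (1 + 3·0.076923 + (0.076923)²) = 512 · 1.236686.

So E[X^3] = 633.183432.


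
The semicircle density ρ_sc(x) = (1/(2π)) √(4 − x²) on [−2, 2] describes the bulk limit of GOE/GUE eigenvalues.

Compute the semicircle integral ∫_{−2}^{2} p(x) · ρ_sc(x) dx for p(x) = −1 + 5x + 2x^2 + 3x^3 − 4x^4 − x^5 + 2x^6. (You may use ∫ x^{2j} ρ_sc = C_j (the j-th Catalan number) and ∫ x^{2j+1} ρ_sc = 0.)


Write p(x) = Σ a_i x^i, split into monomials and integrate each against ρ_sc separately.
Using ∫ x^{2j} ρ_sc = C_j = (1/(j+1)) C(2j, j) (Catalan numbers) and ∫ x^{2j+1} ρ_sc = 0 (odd monomials vanish by symmetry):
  i = 0 (even): a_0 · C_{0} = -1 · 1 = -1
  i = 1 (odd): ∫ x^1 ρ_sc = 0 (vanishes)
  i = 2 (even): a_2 · C_{1} = 2 · 1 = 2
  i = 3 (odd): ∫ x^3 ρ_sc = 0 (vanishes)
  i = 4 (even): a_4 · C_{2} = -4 · 2 = -8
  i = 5 (odd): ∫ x^5 ρ_sc = 0 (vanishes)
  i = 6 (even): a_6 · C_{3} = 2 · 5 = 10

Summing the contributions: ∫_{−2}^{2} p(x) ρ_sc(x) dx = (-1) + 2 + (-8) + 10 = 3.


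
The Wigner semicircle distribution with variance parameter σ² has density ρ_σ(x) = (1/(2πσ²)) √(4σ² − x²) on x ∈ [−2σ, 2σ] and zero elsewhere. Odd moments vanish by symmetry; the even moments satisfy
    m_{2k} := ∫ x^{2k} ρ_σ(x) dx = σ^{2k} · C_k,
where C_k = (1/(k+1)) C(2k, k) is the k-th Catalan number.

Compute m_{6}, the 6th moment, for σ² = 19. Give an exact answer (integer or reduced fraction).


By the scaled semicircle moment identity, m_{2k} = σ^{2k} · C_k with k = 3.
C_3 = (1/(k+1)) · C(2k, k) = (1/4) · C(6, 3) = (1/4) · 20 = 5.
σ^{2k} = (σ²)^k = (19)^3 = 6859.

Therefore m_{6} = σ^{6} · C_3 = 6859 · 5 = 34295.


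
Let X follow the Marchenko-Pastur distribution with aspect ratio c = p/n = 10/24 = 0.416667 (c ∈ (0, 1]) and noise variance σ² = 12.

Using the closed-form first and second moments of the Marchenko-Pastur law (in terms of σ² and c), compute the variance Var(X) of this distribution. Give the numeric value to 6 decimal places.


Recall the MP moments m_1 = E[X] = σ² and m_2 = E[X²] = σ⁴ (1 + c).
m_1 = E[X] = σ² = 12, so m_1² = 144.
m_2 = E[X²] = σ⁴ (1 + c) = 144 · (1 + 0.416667) = 144 · 1.416667 = 204.000000.
(Note m_2 − m_1² simplifies to c · σ⁴ = 0.416667 · 144.)

Var(X) = m_2 − m_1² = 204.000000 − 144 = 60.000000.


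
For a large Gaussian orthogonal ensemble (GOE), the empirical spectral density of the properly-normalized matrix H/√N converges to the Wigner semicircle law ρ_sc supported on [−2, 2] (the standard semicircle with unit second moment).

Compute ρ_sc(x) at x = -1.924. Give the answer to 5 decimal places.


ρ_sc(x) = (1/(2π)) √(4 − x²). With x = -1.924:
  4 − x² = 4 − (-1.924)² = 4 − 3.701776 = 0.298224.
  √(4 − x²) = 0.546099.
  1/(2π) = 0.159155.
  ρ_sc(-1.924) = 0.159155 · 0.546099 = 0.086914.

Rounded to 5 decimal places: ρ_sc(-1.924) ≈ 0.08691.


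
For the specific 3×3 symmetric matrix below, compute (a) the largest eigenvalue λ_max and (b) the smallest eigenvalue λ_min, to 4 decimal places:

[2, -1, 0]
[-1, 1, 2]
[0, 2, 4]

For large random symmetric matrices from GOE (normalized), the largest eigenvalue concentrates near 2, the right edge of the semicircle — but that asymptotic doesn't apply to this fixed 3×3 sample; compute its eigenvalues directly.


Since M is real symmetric, all three eigenvalues are real; they are the roots of det(λI − M) = λ³ − (tr M) λ² + s λ − det M, where s is the sum of the principal 2×2 minors.
tr M = 2 + 1 + 4 = 7.
s = (2·1 − (-1)²) + (2·4 − 0²) + (1·4 − 2²) = 1 + 8 + 0 = 9.
det M (expand along row 1) = 2·0 − (-1)·(-4) + 0·(-2) = -4.
Characteristic polynomial: λ³ − 7λ² + 9λ + 4 = 0.
Substitute λ = y + (tr M)/3 = y + 2.333333 to remove the quadratic term: y³ + p·y + q = 0 with p = s − (tr M)²/3 = -7.333333 and q = −2(tr M)³/27 + (tr M)·s/3 − det M = -0.407407.
Three real roots ⇒ use the trigonometric (Viète) form: r = 2√(−p/3) = 3.126944, φ = arccos(3q/(p·r)) = arccos(0.053300) = 1.517471 rad.
y_k = r·cos(φ/3 − 2πk/3) for k = 0, 1, 2 gives y = 2.735374, -0.055579, -2.679796.
λ_k = y_k + 2.333333 gives λ = 5.0687, 2.2778, -0.3465 (check: the sum is 7.0000 = tr M).

Hence λ_max = 5.0687 and λ_min = -0.3465.


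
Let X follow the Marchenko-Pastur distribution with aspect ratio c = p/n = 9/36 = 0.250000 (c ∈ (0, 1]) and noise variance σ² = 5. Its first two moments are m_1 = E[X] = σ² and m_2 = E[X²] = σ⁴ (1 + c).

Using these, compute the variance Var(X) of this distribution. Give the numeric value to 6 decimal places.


m_1 = E[X] = σ² = 5, so m_1² = 25.
m_2 = E[X²] = σ⁴ (1 + c) = 25 · (1 + 0.250000) = 25 · 1.250000 = 31.250000.
(Note m_2 − m_1² simplifies to c · σ⁴ = 0.250000 · 25.)

Var(X) = m_2 − m_1² = 31.250000 − 25 = 6.250000.


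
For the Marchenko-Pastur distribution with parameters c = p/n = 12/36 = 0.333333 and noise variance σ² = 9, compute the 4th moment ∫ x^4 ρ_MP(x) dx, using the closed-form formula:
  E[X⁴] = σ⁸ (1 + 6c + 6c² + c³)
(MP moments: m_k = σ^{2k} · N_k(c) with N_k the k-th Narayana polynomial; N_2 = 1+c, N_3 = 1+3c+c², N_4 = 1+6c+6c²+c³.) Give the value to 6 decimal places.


E[X⁴] = σ⁸ (1 + 6c + 6c² + c³) (fourth MP moment). With σ² = 9 (so σ⁸ = 6561) and c = 12/36 = 0.333333: E[X⁴] = 6561 · (1 + 6·0.333333 + 6·(0.333333)² + (0.333333)³) = 6561 · 3.703704.

So E[X^4] = 24300.000000.


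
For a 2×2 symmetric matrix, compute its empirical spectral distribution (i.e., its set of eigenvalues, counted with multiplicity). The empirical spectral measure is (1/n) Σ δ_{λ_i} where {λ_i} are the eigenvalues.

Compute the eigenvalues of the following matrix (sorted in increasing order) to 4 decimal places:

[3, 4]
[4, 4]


Since M is real symmetric, both eigenvalues are real; they are the roots of det(λI − M) = λ² − (tr M) λ + det M.
tr M = 3 + 4 = 7.
det M = 3·4 − 4² = 12 − 16 = -4.
Characteristic polynomial: λ² − 7λ − 4 = 0.
Discriminant Δ = (tr M)² − 4·det M = 49 − (-16) = 65; √Δ = 8.062258.
λ = (tr M ± √Δ)/2 = (7 ± 8.062258)/2, giving (tr M − √Δ)/2 = -0.5311 and (tr M + √Δ)/2 = 7.5311.

Eigenvalues sorted in increasing order: [-0.5311, 7.5311].


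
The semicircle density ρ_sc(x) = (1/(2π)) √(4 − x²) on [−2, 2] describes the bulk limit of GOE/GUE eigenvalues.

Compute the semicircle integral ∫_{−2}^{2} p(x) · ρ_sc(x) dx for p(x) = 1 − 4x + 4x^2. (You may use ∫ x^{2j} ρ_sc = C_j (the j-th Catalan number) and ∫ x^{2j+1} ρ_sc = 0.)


Write p(x) = Σ a_i x^i, split into monomials and integrate each against ρ_sc separately.
Using ∫ x^{2j} ρ_sc = C_j = (1/(j+1)) C(2j, j) (Catalan numbers) and ∫ x^{2j+1} ρ_sc = 0 (odd monomials vanish by symmetry):
  i = 0 (even): a_0 · C_{0} = 1 · 1 = 1
  i = 1 (odd): ∫ x^1 ρ_sc = 0 (vanishes)
  i = 2 (even): a_2 · C_{1} = 4 · 1 = 4

Summing the contributions: ∫_{−2}^{2} p(x) ρ_sc(x) dx = 1 + 4 = 5.


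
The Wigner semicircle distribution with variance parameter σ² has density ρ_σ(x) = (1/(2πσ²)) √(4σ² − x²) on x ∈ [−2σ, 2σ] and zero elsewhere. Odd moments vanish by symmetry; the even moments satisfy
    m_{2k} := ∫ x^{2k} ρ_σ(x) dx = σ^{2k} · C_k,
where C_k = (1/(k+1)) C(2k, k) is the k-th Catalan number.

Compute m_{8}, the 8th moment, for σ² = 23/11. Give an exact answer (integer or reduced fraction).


By the scaled semicircle moment identity, m_{2k} = σ^{2k} · C_k with k = 4.
C_4 = (1/(k+1)) · C(2k, k) = (1/5) · C(8, 4) = (1/5) · 70 = 14.
σ^{2k} = (σ²)^k = (23/11)^4 = 279841/14641.

Therefore m_{8} = σ^{8} · C_4 = (279841/14641) · 14 = 3917774/14641.


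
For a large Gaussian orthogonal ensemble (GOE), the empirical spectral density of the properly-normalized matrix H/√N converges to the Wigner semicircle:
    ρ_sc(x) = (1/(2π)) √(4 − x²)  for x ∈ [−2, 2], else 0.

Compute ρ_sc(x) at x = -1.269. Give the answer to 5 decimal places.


ρ_sc(x) = (1/(2π)) √(4 − x²). With x = -1.269:
  4 − x² = 4 − (-1.269)² = 4 − 1.610361 = 2.389639.
  √(4 − x²) = 1.545846.
  1/(2π) = 0.159155.
  ρ_sc(-1.269) = 0.159155 · 1.545846 = 0.246029.

Rounded to 5 decimal places: ρ_sc(-1.269) ≈ 0.24603.


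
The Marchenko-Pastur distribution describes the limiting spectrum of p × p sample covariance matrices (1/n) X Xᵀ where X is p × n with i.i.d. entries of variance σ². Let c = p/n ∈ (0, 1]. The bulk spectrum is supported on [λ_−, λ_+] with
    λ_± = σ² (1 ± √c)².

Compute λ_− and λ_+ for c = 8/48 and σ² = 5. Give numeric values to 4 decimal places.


c = 8/48 = 0.166667; √c = 0.408248.
λ_− = σ² (1 − √c)² = 5 · (1 − 0.408248)² = 5 · (0.591752)² = 1.750850.
λ_+ = σ² (1 + √c)² = 5 · (1 + 0.408248)² = 5 · (1.408248)² = 9.915816.

Rounded to 4 decimal places: λ_− ≈ 1.7509, λ_+ ≈ 9.9158.


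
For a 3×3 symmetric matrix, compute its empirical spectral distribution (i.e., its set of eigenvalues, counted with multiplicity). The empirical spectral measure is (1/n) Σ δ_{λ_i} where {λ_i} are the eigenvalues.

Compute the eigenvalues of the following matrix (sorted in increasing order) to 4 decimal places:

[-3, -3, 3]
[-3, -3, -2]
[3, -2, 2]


Since M is real symmetric, all three eigenvalues are real; they are the roots of det(λI − M) = λ³ − (tr M) λ² + s λ − det M, where s is the sum of the principal 2×2 minors.
tr M = -3 + (-3) + 2 = -4.
s = ((-3)·(-3) − (-3)²) + ((-3)·2 − 3²) + ((-3)·2 − (-2)²) = 0 + (-15) + (-10) = -25.
det M (expand along row 1) = (-3)·(-10) − (-3)·0 + 3·15 = 75.
Characteristic polynomial: λ³ + 4λ² − 25λ − 75 = 0.
Substitute λ = y + (tr M)/3 = y − 1.333333 to remove the quadratic term: y³ + p·y + q = 0 with p = s − (tr M)²/3 = -30.333333 and q = −2(tr M)³/27 + (tr M)·s/3 − det M = -36.925926.
Three real roots ⇒ use the trigonometric (Viète) form: r = 2√(−p/3) = 6.359595, φ = arccos(3q/(p·r)) = arccos(0.574253) = 0.959105 rad.
y_k = r·cos(φ/3 − 2πk/3) for k = 0, 1, 2 gives y = 6.037349, -1.287736, -4.749613.
λ_k = y_k − 1.333333 gives λ = 4.7040, -2.6211, -6.0829 (check: the sum is -4.0000 = tr M).

Eigenvalues sorted in increasing order: [-6.0829, -2.6211, 4.7040].


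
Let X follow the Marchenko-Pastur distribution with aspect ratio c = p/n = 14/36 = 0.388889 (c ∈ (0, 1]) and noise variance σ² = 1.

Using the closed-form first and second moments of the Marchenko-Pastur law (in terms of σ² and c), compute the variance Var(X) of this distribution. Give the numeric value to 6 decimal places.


Recall the MP moments m_1 = E[X] = σ² and m_2 = E[X²] = σ⁴ (1 + c).
m_1 = E[X] = σ² = 1, so m_1² = 1.
m_2 = E[X²] = σ⁴ (1 + c) = 1 · (1 + 0.388889) = 1 · 1.388889 = 1.388889.
(Note m_2 − m_1² simplifies to c · σ⁴ = 0.388889 · 1.)

Var(X) = m_2 − m_1² = 1.388889 − 1 = 0.388889.


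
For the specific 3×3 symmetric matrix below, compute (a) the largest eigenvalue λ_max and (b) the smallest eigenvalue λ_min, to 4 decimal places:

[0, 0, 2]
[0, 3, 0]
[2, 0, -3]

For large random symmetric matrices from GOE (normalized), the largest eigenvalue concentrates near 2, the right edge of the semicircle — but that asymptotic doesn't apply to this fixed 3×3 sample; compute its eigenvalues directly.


Since M is real symmetric, all three eigenvalues are real; they are the roots of det(λI − M) = λ³ − (tr M) λ² + s λ − det M, where s is the sum of the principal 2×2 minors.
tr M = 0 + 3 + (-3) = 0.
s = (0·3 − 0²) + (0·(-3) − 2²) + (3·(-3) − 0²) = 0 + (-4) + (-9) = -13.
det M (expand along row 1) = 0·(-9) − 0·0 + 2·(-6) = -12.
Characteristic polynomial: λ³ − 13λ + 12 = 0.
Substitute λ = y + (tr M)/3 = y + 0.000000 to remove the quadratic term: y³ + p·y + q = 0 with p = s − (tr M)²/3 = -13.000000 and q = −2(tr M)³/27 + (tr M)·s/3 − det M = 12.000000.
Three real roots ⇒ use the trigonometric (Viète) form: r = 2√(−p/3) = 4.163332, φ = arccos(3q/(p·r)) = arccos(-0.665148) = 2.298488 rad.
y_k = r·cos(φ/3 − 2πk/3) for k = 0, 1, 2 gives y = 3.000000, 1.000000, -4.000000.
λ_k = y_k + 0.000000 gives λ = 3.0000, 1.0000, -4.0000 (check: the sum is 0.0000 = tr M).

Hence λ_max = 3.0000 and λ_min = -4.0000.


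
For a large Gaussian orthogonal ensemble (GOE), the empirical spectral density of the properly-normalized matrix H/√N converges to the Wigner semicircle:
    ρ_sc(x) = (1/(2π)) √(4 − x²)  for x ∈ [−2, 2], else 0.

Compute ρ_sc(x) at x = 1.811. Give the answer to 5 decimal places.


ρ_sc(x) = (1/(2π)) √(4 − x²). With x = 1.811:
  4 − x² = 4 − (1.811)² = 4 − 3.279721 = 0.720279.
  √(4 − x²) = 0.848693.
  1/(2π) = 0.159155.
  ρ_sc(1.811) = 0.159155 · 0.848693 = 0.135074.

Rounded to 5 decimal places: ρ_sc(1.811) ≈ 0.13507.


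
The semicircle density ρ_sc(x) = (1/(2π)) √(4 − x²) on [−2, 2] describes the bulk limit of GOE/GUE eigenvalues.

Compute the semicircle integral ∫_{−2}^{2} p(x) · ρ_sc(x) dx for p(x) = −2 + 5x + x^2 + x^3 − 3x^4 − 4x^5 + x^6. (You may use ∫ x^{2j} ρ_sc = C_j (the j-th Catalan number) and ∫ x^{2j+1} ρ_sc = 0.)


Write p(x) = Σ a_i x^i, split into monomials and integrate each against ρ_sc separately.
Using ∫ x^{2j} ρ_sc = C_j = (1/(j+1)) C(2j, j) (Catalan numbers) and ∫ x^{2j+1} ρ_sc = 0 (odd monomials vanish by symmetry):
  i = 0 (even): a_0 · C_{0} = -2 · 1 = -2
  i = 1 (odd): ∫ x^1 ρ_sc = 0 (vanishes)
  i = 2 (even): a_2 · C_{1} = 1 · 1 = 1
  i = 3 (odd): ∫ x^3 ρ_sc = 0 (vanishes)
  i = 4 (even): a_4 · C_{2} = -3 · 2 = -6
  i = 5 (odd): ∫ x^5 ρ_sc = 0 (vanishes)
  i = 6 (even): a_6 · C_{3} = 1 · 5 = 5

Summing the contributions: ∫_{−2}^{2} p(x) ρ_sc(x) dx = (-2) + 1 + (-6) + 5 = -2.


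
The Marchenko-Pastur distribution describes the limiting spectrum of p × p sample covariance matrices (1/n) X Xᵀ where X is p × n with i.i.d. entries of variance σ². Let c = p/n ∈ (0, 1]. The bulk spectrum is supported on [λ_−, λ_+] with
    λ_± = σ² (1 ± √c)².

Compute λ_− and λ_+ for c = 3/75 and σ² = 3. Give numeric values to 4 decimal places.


c = 3/75 = 0.040000; √c = 0.200000.
λ_− = σ² (1 − √c)² = 3 · (1 − 0.200000)² = 3 · (0.800000)² = 1.920000.
λ_+ = σ² (1 + √c)² = 3 · (1 + 0.200000)² = 3 · (1.200000)² = 4.320000.

Rounded to 4 decimal places: λ_− ≈ 1.9200, λ_+ ≈ 4.3200.


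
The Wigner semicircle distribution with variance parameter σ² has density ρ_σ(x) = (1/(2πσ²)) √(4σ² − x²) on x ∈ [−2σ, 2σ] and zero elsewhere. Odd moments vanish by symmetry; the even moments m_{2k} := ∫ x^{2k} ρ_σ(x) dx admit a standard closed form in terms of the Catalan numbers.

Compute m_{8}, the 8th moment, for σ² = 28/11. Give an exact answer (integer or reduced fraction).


By the scaled semicircle moment identity, m_{2k} = σ^{2k} · C_k with k = 4.
C_4 = (1/(k+1)) · C(2k, k) = (1/5) · C(8, 4) = (1/5) · 70 = 14.
σ^{2k} = (σ²)^k = (28/11)^4 = 614656/14641.

Therefore m_{8} = σ^{8} · C_4 = (614656/14641) · 14 = 8605184/14641.


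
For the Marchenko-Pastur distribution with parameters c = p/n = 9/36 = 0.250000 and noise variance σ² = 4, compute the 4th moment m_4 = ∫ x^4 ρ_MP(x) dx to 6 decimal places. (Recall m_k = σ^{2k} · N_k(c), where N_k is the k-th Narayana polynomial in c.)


E[X⁴] = σ⁸ (1 + 6c + 6c² + c³) (fourth MP moment). With σ² = 4 (so σ⁸ = 256) and c = 9/36 = 0.250000: E[X⁴] = 256 · (1 + 6·0.250000 + 6·(0.250000)² + (0.250000)³) = 256 · 2.890625.

So E[X^4] = 740.000000.


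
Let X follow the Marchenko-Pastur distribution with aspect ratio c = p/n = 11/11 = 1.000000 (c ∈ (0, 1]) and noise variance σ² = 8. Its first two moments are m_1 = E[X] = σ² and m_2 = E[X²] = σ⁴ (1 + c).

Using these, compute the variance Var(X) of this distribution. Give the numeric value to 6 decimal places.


m_1 = E[X] = σ² = 8, so m_1² = 64.
m_2 = E[X²] = σ⁴ (1 + c) = 64 · (1 + 1.000000) = 64 · 2.000000 = 128.000000.
(Note m_2 − m_1² simplifies to c · σ⁴ = 1.000000 · 64.)

Var(X) = m_2 − m_1² = 128.000000 − 64 = 64.000000.


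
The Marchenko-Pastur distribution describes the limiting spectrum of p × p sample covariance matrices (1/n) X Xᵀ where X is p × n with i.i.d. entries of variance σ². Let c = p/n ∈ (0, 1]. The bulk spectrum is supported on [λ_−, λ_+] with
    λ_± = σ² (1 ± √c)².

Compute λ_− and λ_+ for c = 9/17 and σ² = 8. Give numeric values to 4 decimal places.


c = 9/17 = 0.529412; √c = 0.727607.
λ_− = σ² (1 − √c)² = 8 · (1 − 0.727607)² = 8 · (0.272393)² = 0.593584.
λ_+ = σ² (1 + √c)² = 8 · (1 + 0.727607)² = 8 · (1.727607)² = 23.877004.

Rounded to 4 decimal places: λ_− ≈ 0.5936, λ_+ ≈ 23.8770.


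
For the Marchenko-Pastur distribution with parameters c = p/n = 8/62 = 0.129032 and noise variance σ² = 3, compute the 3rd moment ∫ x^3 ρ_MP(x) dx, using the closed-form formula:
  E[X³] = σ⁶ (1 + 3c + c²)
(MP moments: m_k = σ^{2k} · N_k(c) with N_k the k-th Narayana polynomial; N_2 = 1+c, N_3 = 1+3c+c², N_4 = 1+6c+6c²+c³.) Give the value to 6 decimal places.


E[X³] = σ⁶ (1 + 3c + c²) (third MP moment). With σ² = 3 (so σ⁶ = 27) and c = 8/62 = 0.129032: E[X³] = 27 · (1 + 3·0.129032 + (0.129032)²) = 27 · 1.403746.

So E[X^3] = 37.901145.


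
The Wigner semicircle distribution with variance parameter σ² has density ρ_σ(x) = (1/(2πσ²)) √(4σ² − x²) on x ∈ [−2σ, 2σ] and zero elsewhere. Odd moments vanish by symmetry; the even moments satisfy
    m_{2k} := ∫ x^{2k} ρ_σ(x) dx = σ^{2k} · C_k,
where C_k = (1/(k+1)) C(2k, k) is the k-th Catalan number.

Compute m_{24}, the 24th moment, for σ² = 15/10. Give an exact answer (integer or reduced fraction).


By the scaled semicircle moment identity, m_{2k} = σ^{2k} · C_k with k = 12.
C_12 = (1/(k+1)) · C(2k, k) = (1/13) · C(24, 12) = (1/13) · 2704156 = 208012.
σ^{2k} = (σ²)^k = (15/10)^12 = 531441/4096.

Therefore m_{24} = σ^{24} · C_12 = (531441/4096) · 208012 = 27636526323/1024.


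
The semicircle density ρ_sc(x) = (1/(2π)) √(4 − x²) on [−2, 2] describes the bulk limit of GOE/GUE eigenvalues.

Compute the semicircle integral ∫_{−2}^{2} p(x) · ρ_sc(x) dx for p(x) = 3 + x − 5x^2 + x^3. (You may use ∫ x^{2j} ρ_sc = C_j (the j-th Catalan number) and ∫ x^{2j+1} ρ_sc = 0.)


Write p(x) = Σ a_i x^i, split into monomials and integrate each against ρ_sc separately.
Using ∫ x^{2j} ρ_sc = C_j = (1/(j+1)) C(2j, j) (Catalan numbers) and ∫ x^{2j+1} ρ_sc = 0 (odd monomials vanish by symmetry):
  i = 0 (even): a_0 · C_{0} = 3 · 1 = 3
  i = 1 (odd): ∫ x^1 ρ_sc = 0 (vanishes)
  i = 2 (even): a_2 · C_{1} = -5 · 1 = -5
  i = 3 (odd): ∫ x^3 ρ_sc = 0 (vanishes)

Summing the contributions: ∫_{−2}^{2} p(x) ρ_sc(x) dx = 3 + (-5) = -2.


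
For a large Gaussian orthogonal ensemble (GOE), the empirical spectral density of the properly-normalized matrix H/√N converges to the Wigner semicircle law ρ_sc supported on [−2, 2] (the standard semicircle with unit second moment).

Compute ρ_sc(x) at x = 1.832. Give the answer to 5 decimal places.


ρ_sc(x) = (1/(2π)) √(4 − x²). With x = 1.832:
  4 − x² = 4 − (1.832)² = 4 − 3.356224 = 0.643776.
  √(4 − x²) = 0.802357.
  1/(2π) = 0.159155.
  ρ_sc(1.832) = 0.159155 · 0.802357 = 0.127699.

Rounded to 5 decimal places: ρ_sc(1.832) ≈ 0.12770.


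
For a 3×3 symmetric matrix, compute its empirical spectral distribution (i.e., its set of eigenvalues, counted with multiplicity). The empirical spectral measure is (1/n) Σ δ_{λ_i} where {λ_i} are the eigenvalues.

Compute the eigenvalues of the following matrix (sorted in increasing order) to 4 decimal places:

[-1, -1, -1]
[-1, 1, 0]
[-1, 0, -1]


Since M is real symmetric, all three eigenvalues are real; they are the roots of det(λI − M) = λ³ − (tr M) λ² + s λ − det M, where s is the sum of the principal 2×2 minors.
tr M = -1 + 1 + (-1) = -1.
s = ((-1)·1 − (-1)²) + ((-1)·(-1) − (-1)²) + (1·(-1) − 0²) = -2 + 0 + (-1) = -3.
det M (expand along row 1) = (-1)·(-1) − (-1)·1 + (-1)·1 = 1.
Characteristic polynomial: λ³ + λ² − 3λ − 1 = 0.
Substitute λ = y + (tr M)/3 = y − 0.333333 to remove the quadratic term: y³ + p·y + q = 0 with p = s − (tr M)²/3 = -3.333333 and q = −2(tr M)³/27 + (tr M)·s/3 − det M = 0.074074.
Three real roots ⇒ use the trigonometric (Viète) form: r = 2√(−p/3) = 2.108185, φ = arccos(3q/(p·r)) = arccos(-0.031623) = 1.602424 rad.
y_k = r·cos(φ/3 − 2πk/3) for k = 0, 1, 2 gives y = 1.814528, 0.022226, -1.836753.
λ_k = y_k − 0.333333 gives λ = 1.4812, -0.3111, -2.1701 (check: the sum is -1.0000 = tr M).

Eigenvalues sorted in increasing order: [-2.1701, -0.3111, 1.4812].


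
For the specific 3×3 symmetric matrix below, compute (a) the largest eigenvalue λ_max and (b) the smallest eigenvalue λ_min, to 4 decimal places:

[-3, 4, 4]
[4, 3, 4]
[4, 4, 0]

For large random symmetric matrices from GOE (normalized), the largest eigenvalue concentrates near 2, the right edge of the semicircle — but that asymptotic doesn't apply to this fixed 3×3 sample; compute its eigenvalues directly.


Since M is real symmetric, all three eigenvalues are real; they are the roots of det(λI − M) = λ³ − (tr M) λ² + s λ − det M, where s is the sum of the principal 2×2 minors.
tr M = -3 + 3 + 0 = 0.
s = ((-3)·3 − 4²) + ((-3)·0 − 4²) + (3·0 − 4²) = -25 + (-16) + (-16) = -57.
det M (expand along row 1) = (-3)·(-16) − 4·(-16) + 4·4 = 128.
Characteristic polynomial: λ³ − 57λ − 128 = 0.
Substitute λ = y + (tr M)/3 = y + 0.000000 to remove the quadratic term: y³ + p·y + q = 0 with p = s − (tr M)²/3 = -57.000000 and q = −2(tr M)³/27 + (tr M)·s/3 − det M = -128.000000.
Three real roots ⇒ use the trigonometric (Viète) form: r = 2√(−p/3) = 8.717798, φ = arccos(3q/(p·r)) = arccos(0.772769) = 0.687604 rad.
y_k = r·cos(φ/3 − 2πk/3) for k = 0, 1, 2 gives y = 8.489811, -2.529584, -5.960227.
λ_k = y_k + 0.000000 gives λ = 8.4898, -2.5296, -5.9602 (check: the sum is 0.0000 = tr M).

Hence λ_max = 8.4898 and λ_min = -5.9602.


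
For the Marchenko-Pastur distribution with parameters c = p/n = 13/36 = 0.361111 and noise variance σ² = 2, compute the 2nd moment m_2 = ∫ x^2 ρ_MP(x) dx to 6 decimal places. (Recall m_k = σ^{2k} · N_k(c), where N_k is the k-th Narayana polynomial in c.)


E[X²] = σ⁴ (1 + c) (second MP moment). With σ² = 2 (so σ⁴ = 4) and c = 13/36 = 0.361111: E[X²] = 4 · (1 + 0.361111) = 4 · 1.361111.

So E[X^2] = 5.444444.


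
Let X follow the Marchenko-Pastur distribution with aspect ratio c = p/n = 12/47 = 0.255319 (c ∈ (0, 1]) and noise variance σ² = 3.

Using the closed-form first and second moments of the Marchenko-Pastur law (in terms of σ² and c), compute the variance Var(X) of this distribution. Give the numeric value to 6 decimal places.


Recall the MP moments m_1 = E[X] = σ² and m_2 = E[X²] = σ⁴ (1 + c).
m_1 = E[X] = σ² = 3, so m_1² = 9.
m_2 = E[X²] = σ⁴ (1 + c) = 9 · (1 + 0.255319) = 9 · 1.255319 = 11.297872.
(Note m_2 − m_1² simplifies to c · σ⁴ = 0.255319 · 9.)

Var(X) = m_2 − m_1² = 11.297872 − 9 = 2.297872.


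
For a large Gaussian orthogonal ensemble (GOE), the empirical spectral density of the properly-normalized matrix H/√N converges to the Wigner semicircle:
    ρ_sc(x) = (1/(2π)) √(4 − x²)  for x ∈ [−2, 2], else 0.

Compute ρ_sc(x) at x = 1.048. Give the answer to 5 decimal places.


ρ_sc(x) = (1/(2π)) √(4 − x²). With x = 1.048:
  4 − x² = 4 − (1.048)² = 4 − 1.098304 = 2.901696.
  √(4 − x²) = 1.703437.
  1/(2π) = 0.159155.
  ρ_sc(1.048) = 0.159155 · 1.703437 = 0.271110.

Rounded to 5 decimal places: ρ_sc(1.048) ≈ 0.27111.


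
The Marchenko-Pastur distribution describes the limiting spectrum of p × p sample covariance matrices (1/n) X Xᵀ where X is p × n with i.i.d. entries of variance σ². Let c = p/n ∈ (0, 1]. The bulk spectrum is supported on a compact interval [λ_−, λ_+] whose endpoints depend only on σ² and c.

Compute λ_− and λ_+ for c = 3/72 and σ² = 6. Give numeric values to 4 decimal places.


c = 3/72 = 0.041667; √c = 0.204124.
λ_− = σ² (1 − √c)² = 6 · (1 − 0.204124)² = 6 · (0.795876)² = 3.800510.
λ_+ = σ² (1 + √c)² = 6 · (1 + 0.204124)² = 6 · (1.204124)² = 8.699490.

Rounded to 4 decimal places: λ_− ≈ 3.8005, λ_+ ≈ 8.6995.


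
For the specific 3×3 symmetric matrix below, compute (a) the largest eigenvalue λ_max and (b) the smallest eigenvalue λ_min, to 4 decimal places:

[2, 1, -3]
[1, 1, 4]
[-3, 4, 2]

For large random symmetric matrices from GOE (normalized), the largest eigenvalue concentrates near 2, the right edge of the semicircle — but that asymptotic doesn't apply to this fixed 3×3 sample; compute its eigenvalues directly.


Since M is real symmetric, all three eigenvalues are real; they are the roots of det(λI − M) = λ³ − (tr M) λ² + s λ − det M, where s is the sum of the principal 2×2 minors.
tr M = 2 + 1 + 2 = 5.
s = (2·1 − 1²) + (2·2 − (-3)²) + (1·2 − 4²) = 1 + (-5) + (-14) = -18.
det M (expand along row 1) = 2·(-14) − 1·14 + (-3)·7 = -63.
Characteristic polynomial: λ³ − 5λ² − 18λ + 63 = 0.
Substitute λ = y + (tr M)/3 = y + 1.666667 to remove the quadratic term: y³ + p·y + q = 0 with p = s − (tr M)²/3 = -26.333333 and q = −2(tr M)³/27 + (tr M)·s/3 − det M = 23.740741.
Three real roots ⇒ use the trigonometric (Viète) form: r = 2√(−p/3) = 5.925463, φ = arccos(3q/(p·r)) = arccos(-0.456444) = 2.044791 rad.
y_k = r·cos(φ/3 − 2πk/3) for k = 0, 1, 2 gives y = 4.601523, 0.932322, -5.533844.
λ_k = y_k + 1.666667 gives λ = 6.2682, 2.5990, -3.8672 (check: the sum is 5.0000 = tr M).

Hence λ_max = 6.2682 and λ_min = -3.8672.
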